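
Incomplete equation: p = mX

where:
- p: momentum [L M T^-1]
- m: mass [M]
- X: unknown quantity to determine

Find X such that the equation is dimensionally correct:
X = v (velocity), dimensions [L T^-1]

p has dimensions [L M T^-1]; the rest of the RHS (m) has dimensions [M].
So X must have dimensions [L T^-1] — X = v (velocity).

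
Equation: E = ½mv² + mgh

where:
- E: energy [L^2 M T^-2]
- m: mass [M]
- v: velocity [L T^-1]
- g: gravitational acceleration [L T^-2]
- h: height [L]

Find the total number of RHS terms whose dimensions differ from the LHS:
0

LHS E: [L^2 M T^-2]
- ½mv²: [L^2 M T^-2] ✓
- mgh: [L^2 M T^-2] ✓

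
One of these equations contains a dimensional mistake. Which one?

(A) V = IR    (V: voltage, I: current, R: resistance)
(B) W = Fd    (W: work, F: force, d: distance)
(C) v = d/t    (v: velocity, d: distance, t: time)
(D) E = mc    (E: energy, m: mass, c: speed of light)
(D) E = mc

The equation (D) E = mc is dimensionally incorrect.

LHS (E): [L^2 M T^-2]
RHS (mc): [L M T^-1] ✗

The dimensions do not match. The other three equations balance.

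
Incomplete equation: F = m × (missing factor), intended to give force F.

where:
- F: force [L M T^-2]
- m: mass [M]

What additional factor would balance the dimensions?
a (acceleration), dimensions [L T^-2]

F has dimensions [L M T^-2] and m has dimensions [M].
The missing factor must have dimensions [L M T^-2] / [M] = [L T^-2], i.e. acceleration (a).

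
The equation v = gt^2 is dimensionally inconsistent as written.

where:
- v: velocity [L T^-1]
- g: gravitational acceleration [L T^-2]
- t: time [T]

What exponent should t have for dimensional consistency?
The exponent of t should be 1: v = gt

The LHS v has dimensions [L T^-1]; t has dimensions [T].
As written, the RHS gt^2 (exponent 2 on t) has dimensions [L], which does not match.
With exponent 1, the RHS gt has dimensions [L T^-1], matching the LHS.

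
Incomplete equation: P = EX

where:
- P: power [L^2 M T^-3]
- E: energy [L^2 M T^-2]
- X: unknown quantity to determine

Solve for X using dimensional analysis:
X = f (inverse time / frequency (1/t)), dimensions [T^-1]

P has dimensions [L^2 M T^-3]; the rest of the RHS (E) has dimensions [L^2 M T^-2].
So X must have dimensions [T^-1] — X = f (inverse time / frequency (1/t)).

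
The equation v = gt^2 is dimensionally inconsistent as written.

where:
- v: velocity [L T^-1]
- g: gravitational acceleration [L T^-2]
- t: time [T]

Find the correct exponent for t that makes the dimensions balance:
The exponent of t should be 1: v = gt

The LHS v has dimensions [L T^-1]; t has dimensions [T].
As written, the RHS gt^2 (exponent 2 on t) has dimensions [L], which does not match.
With exponent 1, the RHS gt has dimensions [L T^-1], matching the LHS.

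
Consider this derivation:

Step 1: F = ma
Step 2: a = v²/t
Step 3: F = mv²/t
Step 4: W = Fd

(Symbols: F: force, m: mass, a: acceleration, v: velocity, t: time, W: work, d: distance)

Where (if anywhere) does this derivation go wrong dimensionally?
Step 2

Step 1: F = ma → LHS [L M T^-2], RHS [L M T^-2] ✓
Step 2: a = v²/t → LHS [L T^-2], RHS [L^2 T^-3] ✗

The first dimensional inconsistency appears in step 2: a = v²/t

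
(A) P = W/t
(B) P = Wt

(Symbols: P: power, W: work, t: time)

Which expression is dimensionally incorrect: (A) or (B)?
(B)

(A) P = W/t: LHS [L^2 M T^-3], RHS [L^2 M T^-3] ✓
(B) P = Wt: LHS [L^2 M T^-3], RHS [L^2 M T^-1] ✗

Expression (B) P = Wt is dimensionally incorrect.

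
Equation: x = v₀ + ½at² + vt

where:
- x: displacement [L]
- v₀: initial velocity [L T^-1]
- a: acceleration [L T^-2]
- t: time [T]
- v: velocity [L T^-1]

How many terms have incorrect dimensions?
1

LHS x: [L]
- v₀: [L T^-1] ✗
- ½at²: [L] ✓
- vt: [L] ✓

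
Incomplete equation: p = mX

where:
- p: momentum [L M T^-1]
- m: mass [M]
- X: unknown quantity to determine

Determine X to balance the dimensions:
X = v (velocity), dimensions [L T^-1]

p has dimensions [L M T^-1]; the rest of the RHS (m) has dimensions [M].
So X must have dimensions [L T^-1] — X = v (velocity).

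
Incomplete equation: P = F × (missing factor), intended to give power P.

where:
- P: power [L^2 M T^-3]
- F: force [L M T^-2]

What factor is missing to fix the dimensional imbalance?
v (velocity), dimensions [L T^-1]

P has dimensions [L^2 M T^-3] and F has dimensions [L M T^-2].
The missing factor must have dimensions [L^2 M T^-3] / [L M T^-2] = [L T^-1], i.e. velocity (v).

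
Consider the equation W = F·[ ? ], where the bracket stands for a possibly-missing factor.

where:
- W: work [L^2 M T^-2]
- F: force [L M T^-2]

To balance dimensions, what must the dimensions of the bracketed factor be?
[L] — length (e.g. a distance d)

W has dimensions [L^2 M T^-2]; F has dimensions [L M T^-2].
The bracketed factor must supply [L^2 M T^-2] / [L M T^-2] = [L].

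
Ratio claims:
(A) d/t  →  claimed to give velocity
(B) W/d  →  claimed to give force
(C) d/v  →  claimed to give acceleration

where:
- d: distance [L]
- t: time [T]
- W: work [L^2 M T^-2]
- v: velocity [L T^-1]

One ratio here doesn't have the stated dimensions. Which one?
(C) d/v does not give acceleration

(A) d/t: [L T^-1] = velocity [L T^-1] ✓
(B) W/d: [L M T^-2] = force [L M T^-2] ✓
(C) d/v: [T] ≠ acceleration [L T^-2] ✗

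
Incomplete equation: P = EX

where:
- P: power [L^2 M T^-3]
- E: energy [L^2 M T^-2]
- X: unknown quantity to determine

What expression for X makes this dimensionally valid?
X = f (inverse time / frequency (1/t)), dimensions [T^-1]

P has dimensions [L^2 M T^-3]; the rest of the RHS (E) has dimensions [L^2 M T^-2].
So X must have dimensions [T^-1] — X = f (inverse time / frequency (1/t)).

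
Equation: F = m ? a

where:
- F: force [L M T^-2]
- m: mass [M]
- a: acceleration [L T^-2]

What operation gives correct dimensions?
multiplication (×): F = m × a

F [L M T^-2]; m [M]; a [L T^-2].
m × a → [L M T^-2] ✓
m ÷ a → [L^-1 M T^2] ✗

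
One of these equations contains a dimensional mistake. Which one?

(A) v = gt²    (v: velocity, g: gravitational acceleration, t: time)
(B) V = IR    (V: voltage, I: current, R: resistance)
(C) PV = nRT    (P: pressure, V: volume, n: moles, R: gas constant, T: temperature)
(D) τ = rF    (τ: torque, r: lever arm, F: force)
(A) v = gt²

The equation (A) v = gt² is dimensionally incorrect.

LHS (v): [L T^-1]
RHS (gt²): [L] ✗

The dimensions do not match. The other three equations balance.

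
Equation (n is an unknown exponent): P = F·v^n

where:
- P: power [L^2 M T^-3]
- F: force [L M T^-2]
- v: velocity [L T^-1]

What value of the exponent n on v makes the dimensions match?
n = 1

P has dimensions [L^2 M T^-3]; v has dimensions [L T^-1].
The rest of the RHS has dimensions [L M T^-2], so v^n must supply [L T^-1].
With n = 1: F·v^1 has dimensions [L^2 M T^-3], matching the LHS ✓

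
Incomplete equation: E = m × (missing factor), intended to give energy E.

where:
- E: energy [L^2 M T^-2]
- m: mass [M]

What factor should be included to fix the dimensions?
v² (velocity squared), dimensions [L^2 T^-2]

E has dimensions [L^2 M T^-2] and m has dimensions [M].
The missing factor must have dimensions [L^2 M T^-2] / [M] = [L^2 T^-2], i.e. velocity squared (v²).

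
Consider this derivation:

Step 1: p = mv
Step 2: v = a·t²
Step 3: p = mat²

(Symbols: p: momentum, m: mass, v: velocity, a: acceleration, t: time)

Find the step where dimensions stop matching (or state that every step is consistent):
Step 2

Step 1: p = mv → LHS [L M T^-1], RHS [L M T^-1] ✓
Step 2: v = a·t² → LHS [L T^-1], RHS [L] ✗

The first dimensional inconsistency appears in step 2: v = a·t²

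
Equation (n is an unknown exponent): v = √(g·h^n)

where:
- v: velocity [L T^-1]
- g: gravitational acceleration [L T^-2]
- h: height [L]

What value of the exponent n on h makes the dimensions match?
n = 1

v has dimensions [L T^-1]; h has dimensions [L].
With n = 1: √(g·h^1) has dimensions [L T^-1], matching the LHS ✓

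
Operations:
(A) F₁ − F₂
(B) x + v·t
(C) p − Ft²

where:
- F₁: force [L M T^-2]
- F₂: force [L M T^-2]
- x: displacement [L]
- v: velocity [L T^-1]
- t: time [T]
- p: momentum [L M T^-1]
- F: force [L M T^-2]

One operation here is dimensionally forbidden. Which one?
(C) p − Ft²

(A) F₁ − F₂: F₁ [L M T^-2] and F₂ [L M T^-2] — same dimensions ✓
(B) x + v·t: x [L] and v·t [L] — same dimensions ✓
(C) p − Ft²: p [L M T^-1] and Ft² [L M] — different dimensions cannot be added/subtracted ✗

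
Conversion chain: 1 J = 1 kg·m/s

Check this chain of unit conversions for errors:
The chain is incorrect (it contains an error).

Incorrect: Joule is kg·m²/s², not kg·m/s (that is momentum)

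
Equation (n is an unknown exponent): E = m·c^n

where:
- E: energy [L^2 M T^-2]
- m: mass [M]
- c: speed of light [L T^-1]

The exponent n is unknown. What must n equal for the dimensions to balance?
n = 2

E has dimensions [L^2 M T^-2]; c has dimensions [L T^-1].
The rest of the RHS has dimensions [M], so c^n must supply [L^2 T^-2].
With n = 2: m·c^2 has dimensions [L^2 M T^-2], matching the LHS ✓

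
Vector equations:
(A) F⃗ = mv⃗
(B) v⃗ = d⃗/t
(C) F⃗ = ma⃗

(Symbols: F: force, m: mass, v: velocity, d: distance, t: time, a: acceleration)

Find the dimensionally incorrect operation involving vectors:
(A) F⃗ = mv⃗

(A) F⃗ = mv⃗: LHS [L M T^-2], RHS [L M T^-1] ✗ — mass times velocity is momentum, not force; should be ma⃗
(B) v⃗ = d⃗/t: LHS [L T^-1], RHS [L T^-1] ✓ — displacement (vector) divided by time (scalar)
(C) F⃗ = ma⃗: LHS [L M T^-2], RHS [L M T^-2] ✓ — Force and acceleration are vectors, mass is a scalar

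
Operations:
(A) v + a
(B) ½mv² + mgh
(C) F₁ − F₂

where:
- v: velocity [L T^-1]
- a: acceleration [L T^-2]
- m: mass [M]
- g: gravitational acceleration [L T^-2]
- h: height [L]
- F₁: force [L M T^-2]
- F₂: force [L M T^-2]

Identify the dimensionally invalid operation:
(A) v + a

(A) v + a: v [L T^-1] and a [L T^-2] — different dimensions cannot be added/subtracted ✗
(B) ½mv² + mgh: ½mv² [L^2 M T^-2] and mgh [L^2 M T^-2] — same dimensions ✓
(C) F₁ − F₂: F₁ [L M T^-2] and F₂ [L M T^-2] — same dimensions ✓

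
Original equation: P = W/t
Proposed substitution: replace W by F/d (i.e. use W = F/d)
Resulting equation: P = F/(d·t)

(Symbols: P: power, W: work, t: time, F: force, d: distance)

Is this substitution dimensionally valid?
No

[W] = [L^2 M T^-2] and [F/d] = [M T^-2]. These differ, so the substitution replaces a quantity by one of different dimensions and the result P = F/(d·t) has LHS [L^2 M T^-3] vs RHS [M T^-3] — inconsistent.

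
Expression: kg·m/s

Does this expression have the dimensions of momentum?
Yes

The expression kg·m/s has dimensions [L M T^-1], which is exactly momentum [L M T^-1].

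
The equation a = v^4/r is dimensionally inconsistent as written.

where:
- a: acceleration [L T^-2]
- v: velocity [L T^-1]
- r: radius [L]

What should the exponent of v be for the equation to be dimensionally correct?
The exponent of v should be 2: a = v^2/r

The LHS a has dimensions [L T^-2]; v has dimensions [L T^-1].
As written, the RHS v^4/r (exponent 4 on v) has dimensions [L^3 T^-4], which does not match.
With exponent 2, the RHS v^2/r has dimensions [L T^-2], matching the LHS.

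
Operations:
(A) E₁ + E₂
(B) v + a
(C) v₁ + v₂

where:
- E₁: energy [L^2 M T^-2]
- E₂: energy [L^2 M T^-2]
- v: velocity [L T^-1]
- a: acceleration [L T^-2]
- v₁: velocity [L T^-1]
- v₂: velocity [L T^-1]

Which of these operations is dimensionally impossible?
(B) v + a

(A) E₁ + E₂: E₁ [L^2 M T^-2] and E₂ [L^2 M T^-2] — same dimensions ✓
(B) v + a: v [L T^-1] and a [L T^-2] — different dimensions cannot be added/subtracted ✗
(C) v₁ + v₂: v₁ [L T^-1] and v₂ [L T^-1] — same dimensions ✓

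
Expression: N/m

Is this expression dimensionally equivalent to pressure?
No

The expression N/m has dimensions [M T^-2], but pressure has dimensions [L^-1 M T^-2].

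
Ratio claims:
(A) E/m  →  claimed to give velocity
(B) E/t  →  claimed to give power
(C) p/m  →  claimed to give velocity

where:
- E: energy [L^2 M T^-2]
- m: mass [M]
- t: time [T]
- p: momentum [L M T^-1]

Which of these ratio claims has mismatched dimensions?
(A) E/m does not give velocity

(A) E/m: [L^2 T^-2] ≠ velocity [L T^-1] ✗
(B) E/t: [L^2 M T^-3] = power [L^2 M T^-3] ✓
(C) p/m: [L T^-1] = velocity [L T^-1] ✓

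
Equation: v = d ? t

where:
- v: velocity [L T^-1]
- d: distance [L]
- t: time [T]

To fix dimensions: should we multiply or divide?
division (÷): v = d ÷ t

v [L T^-1]; d [L]; t [T].
d × t → [L T] ✗
d ÷ t → [L T^-1] ✓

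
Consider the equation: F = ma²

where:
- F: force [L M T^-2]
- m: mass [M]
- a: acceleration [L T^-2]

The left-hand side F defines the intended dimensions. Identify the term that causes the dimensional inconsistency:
The right-hand side term ma²

F has dimensions [L M T^-2], but ma² has dimensions [L^2 M T^-4], so the term ma² is dimensionally wrong for F.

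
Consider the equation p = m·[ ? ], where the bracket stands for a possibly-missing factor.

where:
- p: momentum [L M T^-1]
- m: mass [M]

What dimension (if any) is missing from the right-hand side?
[L T^-1] — velocity (e.g. v)

p has dimensions [L M T^-1]; m has dimensions [M].
The bracketed factor must supply [L M T^-1] / [M] = [L T^-1].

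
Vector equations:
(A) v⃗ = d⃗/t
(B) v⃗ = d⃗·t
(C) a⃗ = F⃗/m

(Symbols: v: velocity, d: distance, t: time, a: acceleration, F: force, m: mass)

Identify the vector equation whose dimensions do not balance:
(B) v⃗ = d⃗·t

(A) v⃗ = d⃗/t: LHS [L T^-1], RHS [L T^-1] ✓ — displacement (vector) divided by time (scalar)
(B) v⃗ = d⃗·t: LHS [L T^-1], RHS [L T] ✗ — velocity is displacement per time; should be d⃗/t
(C) a⃗ = F⃗/m: LHS [L T^-2], RHS [L T^-2] ✓ — force (vector) divided by mass (scalar)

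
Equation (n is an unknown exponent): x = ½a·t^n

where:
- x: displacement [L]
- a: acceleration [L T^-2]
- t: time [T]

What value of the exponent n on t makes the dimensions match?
n = 2

x has dimensions [L]; t has dimensions [T].
The rest of the RHS has dimensions [L T^-2], so t^n must supply [T^2].
With n = 2: ½a·t^2 has dimensions [L], matching the LHS ✓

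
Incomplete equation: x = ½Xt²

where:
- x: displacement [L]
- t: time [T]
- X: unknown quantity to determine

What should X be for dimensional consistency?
X = a (acceleration), dimensions [L T^-2]

x has dimensions [L]; the rest of the RHS (½ t²) has dimensions [T^2].
So X must have dimensions [L T^-2] — X = a (acceleration).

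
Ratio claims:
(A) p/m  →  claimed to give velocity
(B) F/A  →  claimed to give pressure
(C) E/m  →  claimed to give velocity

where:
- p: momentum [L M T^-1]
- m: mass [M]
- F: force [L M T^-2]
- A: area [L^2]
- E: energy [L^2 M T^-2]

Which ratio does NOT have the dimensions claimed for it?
(C) E/m does not give velocity

(A) p/m: [L T^-1] = velocity [L T^-1] ✓
(B) F/A: [L^-1 M T^-2] = pressure [L^-1 M T^-2] ✓
(C) E/m: [L^2 T^-2] ≠ velocity [L T^-1] ✗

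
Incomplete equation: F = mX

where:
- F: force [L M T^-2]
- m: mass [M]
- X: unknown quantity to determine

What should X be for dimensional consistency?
X = a (acceleration), dimensions [L T^-2]

F has dimensions [L M T^-2]; the rest of the RHS (m) has dimensions [M].
So X must have dimensions [L T^-2] — X = a (acceleration).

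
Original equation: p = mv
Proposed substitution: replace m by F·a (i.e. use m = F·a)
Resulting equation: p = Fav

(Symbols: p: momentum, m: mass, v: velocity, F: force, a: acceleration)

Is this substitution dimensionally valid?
No

[m] = [M] and [F·a] = [L^2 M T^-4]. These differ, so the substitution replaces a quantity by one of different dimensions and the result p = Fav has LHS [L M T^-1] vs RHS [L^3 M T^-5] — inconsistent.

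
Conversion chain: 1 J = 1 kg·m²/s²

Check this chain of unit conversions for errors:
The chain is correct (no errors).

Correct: Joule is defined as kg·m²/s²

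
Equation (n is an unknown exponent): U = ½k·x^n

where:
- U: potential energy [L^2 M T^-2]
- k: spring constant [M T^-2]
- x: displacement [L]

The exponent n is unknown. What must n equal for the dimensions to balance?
n = 2

U has dimensions [L^2 M T^-2]; x has dimensions [L].
The rest of the RHS has dimensions [M T^-2], so x^n must supply [L^2].
With n = 2: ½k·x^2 has dimensions [L^2 M T^-2], matching the LHS ✓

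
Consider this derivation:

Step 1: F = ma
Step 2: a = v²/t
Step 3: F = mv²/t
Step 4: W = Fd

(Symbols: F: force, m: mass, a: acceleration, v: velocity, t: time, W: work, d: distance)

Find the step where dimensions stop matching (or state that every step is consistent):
Step 2

Step 1: F = ma → LHS [L M T^-2], RHS [L M T^-2] ✓
Step 2: a = v²/t → LHS [L T^-2], RHS [L^2 T^-3] ✗

The first dimensional inconsistency appears in step 2: a = v²/t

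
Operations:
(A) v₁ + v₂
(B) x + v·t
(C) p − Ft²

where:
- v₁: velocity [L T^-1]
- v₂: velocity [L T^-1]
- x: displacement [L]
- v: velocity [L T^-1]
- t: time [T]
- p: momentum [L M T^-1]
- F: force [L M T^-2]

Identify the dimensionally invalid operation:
(C) p − Ft²

(A) v₁ + v₂: v₁ [L T^-1] and v₂ [L T^-1] — same dimensions ✓
(B) x + v·t: x [L] and v·t [L] — same dimensions ✓
(C) p − Ft²: p [L M T^-1] and Ft² [L M] — different dimensions cannot be added/subtracted ✗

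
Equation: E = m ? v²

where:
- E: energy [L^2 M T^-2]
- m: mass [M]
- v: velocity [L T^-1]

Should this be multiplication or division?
multiplication (×): E = m × v²

E [L^2 M T^-2]; m [M]; v² [L^2 T^-2].
m × v² → [L^2 M T^-2] ✓
m ÷ v² → [L^-2 M T^2] ✗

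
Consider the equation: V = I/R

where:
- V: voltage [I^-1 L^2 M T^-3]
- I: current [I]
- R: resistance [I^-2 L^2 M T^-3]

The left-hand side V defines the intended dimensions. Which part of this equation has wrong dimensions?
The right-hand side term I/R

V has dimensions [I^-1 L^2 M T^-3], but I/R has dimensions [I^3 L^-2 M^-1 T^3], so the term I/R is dimensionally wrong for V.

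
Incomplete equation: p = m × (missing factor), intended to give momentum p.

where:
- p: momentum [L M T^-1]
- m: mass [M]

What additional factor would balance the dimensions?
v (velocity), dimensions [L T^-1]

p has dimensions [L M T^-1] and m has dimensions [M].
The missing factor must have dimensions [L M T^-1] / [M] = [L T^-1], i.e. velocity (v).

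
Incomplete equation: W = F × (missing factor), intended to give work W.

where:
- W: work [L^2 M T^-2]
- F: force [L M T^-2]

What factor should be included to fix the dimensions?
d (distance), dimensions [L]

W has dimensions [L^2 M T^-2] and F has dimensions [L M T^-2].
The missing factor must have dimensions [L^2 M T^-2] / [L M T^-2] = [L], i.e. distance (d).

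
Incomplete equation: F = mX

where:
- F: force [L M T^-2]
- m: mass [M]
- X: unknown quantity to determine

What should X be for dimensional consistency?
X = a (acceleration), dimensions [L T^-2]

F has dimensions [L M T^-2]; the rest of the RHS (m) has dimensions [M].
So X must have dimensions [L T^-2] — X = a (acceleration).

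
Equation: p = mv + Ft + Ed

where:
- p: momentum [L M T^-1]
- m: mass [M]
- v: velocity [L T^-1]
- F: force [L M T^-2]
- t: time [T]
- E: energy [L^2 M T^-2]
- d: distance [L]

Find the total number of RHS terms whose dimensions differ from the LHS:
1

LHS p: [L M T^-1]
- mv: [L M T^-1] ✓
- Ft: [L M T^-1] ✓
- Ed: [L^3 M T^-2] ✗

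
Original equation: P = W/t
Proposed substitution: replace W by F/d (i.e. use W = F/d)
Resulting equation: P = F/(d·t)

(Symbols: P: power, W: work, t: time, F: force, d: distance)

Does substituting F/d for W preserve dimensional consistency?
No

[W] = [L^2 M T^-2] and [F/d] = [M T^-2]. These differ, so the substitution replaces a quantity by one of different dimensions and the result P = F/(d·t) has LHS [L^2 M T^-3] vs RHS [M T^-3] — inconsistent.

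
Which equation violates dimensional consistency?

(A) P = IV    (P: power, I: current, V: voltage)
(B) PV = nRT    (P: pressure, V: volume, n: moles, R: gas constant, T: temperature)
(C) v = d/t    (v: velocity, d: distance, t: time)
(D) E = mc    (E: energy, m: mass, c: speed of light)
(D) E = mc

The equation (D) E = mc is dimensionally incorrect.

LHS (E): [L^2 M T^-2]
RHS (mc): [L M T^-1] ✗

The dimensions do not match. The other three equations balance.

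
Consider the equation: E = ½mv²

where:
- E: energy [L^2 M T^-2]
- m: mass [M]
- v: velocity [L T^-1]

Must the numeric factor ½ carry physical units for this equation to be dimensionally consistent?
No

E has dimensions [L^2 M T^-2] and mv² already has dimensions [L^2 M T^-2], so the equation balances without ½ contributing any dimensions. ½ is a pure (dimensionless) number; changing or removing it would not affect dimensional consistency.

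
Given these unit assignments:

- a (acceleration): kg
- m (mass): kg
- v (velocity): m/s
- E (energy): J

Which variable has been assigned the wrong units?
a

The variable a (acceleration) should have units m/s², not kg.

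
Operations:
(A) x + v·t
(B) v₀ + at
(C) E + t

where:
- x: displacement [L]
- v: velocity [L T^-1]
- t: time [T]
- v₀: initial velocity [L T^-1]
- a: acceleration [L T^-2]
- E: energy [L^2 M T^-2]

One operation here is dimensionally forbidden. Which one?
(C) E + t

(A) x + v·t: x [L] and v·t [L] — same dimensions ✓
(B) v₀ + at: v₀ [L T^-1] and at [L T^-1] — same dimensions ✓
(C) E + t: E [L^2 M T^-2] and t [T] — different dimensions cannot be added/subtracted ✗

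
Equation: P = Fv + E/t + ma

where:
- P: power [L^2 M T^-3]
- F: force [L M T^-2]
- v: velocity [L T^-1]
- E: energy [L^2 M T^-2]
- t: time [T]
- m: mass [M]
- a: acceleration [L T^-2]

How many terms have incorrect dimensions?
1

LHS P: [L^2 M T^-3]
- Fv: [L^2 M T^-3] ✓
- E/t: [L^2 M T^-3] ✓
- ma: [L M T^-2] ✗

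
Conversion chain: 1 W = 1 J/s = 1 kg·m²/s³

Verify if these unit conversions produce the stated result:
The chain is correct (no errors).

Correct: Watt is Joule per second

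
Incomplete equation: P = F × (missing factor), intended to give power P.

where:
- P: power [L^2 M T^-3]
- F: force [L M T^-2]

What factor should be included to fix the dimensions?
v (velocity), dimensions [L T^-1]

P has dimensions [L^2 M T^-3] and F has dimensions [L M T^-2].
The missing factor must have dimensions [L^2 M T^-3] / [L M T^-2] = [L T^-1], i.e. velocity (v).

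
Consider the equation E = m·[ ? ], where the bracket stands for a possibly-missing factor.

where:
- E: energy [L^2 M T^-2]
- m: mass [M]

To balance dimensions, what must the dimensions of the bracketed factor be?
[L^2 T^-2] — velocity squared (e.g. v²)

E has dimensions [L^2 M T^-2]; m has dimensions [M].
The bracketed factor must supply [L^2 M T^-2] / [M] = [L^2 T^-2].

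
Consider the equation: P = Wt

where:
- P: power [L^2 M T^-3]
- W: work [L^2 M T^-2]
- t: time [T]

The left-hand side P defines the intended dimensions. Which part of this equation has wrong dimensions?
The right-hand side term Wt

P has dimensions [L^2 M T^-3], but Wt has dimensions [L^2 M T^-1], so the term Wt is dimensionally wrong for P.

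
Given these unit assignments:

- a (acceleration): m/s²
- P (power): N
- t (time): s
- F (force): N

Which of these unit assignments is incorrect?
P

The variable P (power) should have units W, not N.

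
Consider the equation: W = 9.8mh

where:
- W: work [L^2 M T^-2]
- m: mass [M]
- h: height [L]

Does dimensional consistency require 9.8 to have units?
Yes

W has dimensions [L^2 M T^-2], while mh alone has dimensions [L M]. For the equation to balance, the factor 9.8 must carry dimensions [L T^-2] — it is a dimensional constant (a numerical value of a physical quantity with its units suppressed), not a pure number.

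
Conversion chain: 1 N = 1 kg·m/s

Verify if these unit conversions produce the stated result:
The chain is incorrect (it contains an error).

Incorrect: Newton is kg·m/s², not kg·m/s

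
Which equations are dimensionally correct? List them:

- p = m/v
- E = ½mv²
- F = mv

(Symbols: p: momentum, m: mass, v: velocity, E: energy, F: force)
Dimensionally correct: E = ½mv²
Dimensionally incorrect: p = m/v, F = mv
Ordered (correct first, then incorrect): E = ½mv², p = m/v, F = mv

- p = m/v: LHS [L M T^-1], RHS [L^-1 M T] → incorrect ✗
- E = ½mv²: LHS [L^2 M T^-2], RHS [L^2 M T^-2] → correct ✓
- F = mv: LHS [L M T^-2], RHS [L M T^-1] → incorrect ✗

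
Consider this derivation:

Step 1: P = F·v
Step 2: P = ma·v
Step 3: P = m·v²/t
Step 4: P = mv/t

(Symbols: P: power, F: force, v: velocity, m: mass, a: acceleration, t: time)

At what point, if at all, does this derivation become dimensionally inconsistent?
Step 4

Step 1: P = F·v → LHS [L^2 M T^-3], RHS [L^2 M T^-3] ✓
Step 2: P = ma·v → LHS [L^2 M T^-3], RHS [L^2 M T^-3] ✓
Step 3: P = m·v²/t → LHS [L^2 M T^-3], RHS [L^2 M T^-3] ✓
Step 4: P = mv/t → LHS [L^2 M T^-3], RHS [L M T^-2] ✗

The first dimensional inconsistency appears in step 4: P = mv/t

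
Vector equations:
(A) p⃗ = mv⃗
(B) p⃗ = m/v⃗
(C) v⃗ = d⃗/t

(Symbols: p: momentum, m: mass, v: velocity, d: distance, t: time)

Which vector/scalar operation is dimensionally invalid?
(B) p⃗ = m/v⃗

(A) p⃗ = mv⃗: LHS [L M T^-1], RHS [L M T^-1] ✓ — mass (scalar) times velocity (vector)
(B) p⃗ = m/v⃗: LHS [L M T^-1], RHS [L^-1 M T] ✗ — momentum is mass times velocity; should be mv⃗ (and division by a vector is undefined)
(C) v⃗ = d⃗/t: LHS [L T^-1], RHS [L T^-1] ✓ — displacement (vector) divided by time (scalar)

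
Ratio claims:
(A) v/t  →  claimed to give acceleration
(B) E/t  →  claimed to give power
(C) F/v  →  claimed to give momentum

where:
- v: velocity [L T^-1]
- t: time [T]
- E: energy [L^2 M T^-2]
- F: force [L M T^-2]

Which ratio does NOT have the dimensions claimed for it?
(C) F/v does not give momentum

(A) v/t: [L T^-2] = acceleration [L T^-2] ✓
(B) E/t: [L^2 M T^-3] = power [L^2 M T^-3] ✓
(C) F/v: [M T^-1] ≠ momentum [L M T^-1] ✗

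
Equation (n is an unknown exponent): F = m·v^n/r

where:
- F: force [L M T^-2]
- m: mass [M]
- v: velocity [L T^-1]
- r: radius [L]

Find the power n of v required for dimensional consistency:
n = 2

F has dimensions [L M T^-2]; v has dimensions [L T^-1].
The rest of the RHS has dimensions [L^-1 M], so v^n must supply [L^2 T^-2].
With n = 2: m·v^2/r has dimensions [L M T^-2], matching the LHS ✓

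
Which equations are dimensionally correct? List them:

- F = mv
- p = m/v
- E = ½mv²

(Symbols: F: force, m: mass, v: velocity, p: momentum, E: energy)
Dimensionally correct: E = ½mv²
Dimensionally incorrect: F = mv, p = m/v
Ordered (correct first, then incorrect): E = ½mv², F = mv, p = m/v

- F = mv: LHS [L M T^-2], RHS [L M T^-1] → incorrect ✗
- p = m/v: LHS [L M T^-1], RHS [L^-1 M T] → incorrect ✗
- E = ½mv²: LHS [L^2 M T^-2], RHS [L^2 M T^-2] → correct ✓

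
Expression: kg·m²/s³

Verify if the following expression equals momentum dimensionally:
No

The expression kg·m²/s³ has dimensions [L^2 M T^-3], but momentum has dimensions [L M T^-1].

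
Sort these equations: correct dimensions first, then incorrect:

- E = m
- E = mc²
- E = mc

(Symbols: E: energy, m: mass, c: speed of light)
Dimensionally correct: E = mc²
Dimensionally incorrect: E = m, E = mc
Ordered (correct first, then incorrect): E = mc², E = m, E = mc

- E = m: LHS [L^2 M T^-2], RHS [M] → incorrect ✗
- E = mc²: LHS [L^2 M T^-2], RHS [L^2 M T^-2] → correct ✓
- E = mc: LHS [L^2 M T^-2], RHS [L M T^-1] → incorrect ✗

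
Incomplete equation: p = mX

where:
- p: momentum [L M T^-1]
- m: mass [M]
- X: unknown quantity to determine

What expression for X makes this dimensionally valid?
X = v (velocity), dimensions [L T^-1]

p has dimensions [L M T^-1]; the rest of the RHS (m) has dimensions [M].
So X must have dimensions [L T^-1] — X = v (velocity).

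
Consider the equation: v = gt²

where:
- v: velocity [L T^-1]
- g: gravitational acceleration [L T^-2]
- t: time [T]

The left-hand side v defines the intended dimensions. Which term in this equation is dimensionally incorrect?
The right-hand side term gt²

v has dimensions [L T^-1], but gt² has dimensions [L], so the term gt² is dimensionally wrong for v.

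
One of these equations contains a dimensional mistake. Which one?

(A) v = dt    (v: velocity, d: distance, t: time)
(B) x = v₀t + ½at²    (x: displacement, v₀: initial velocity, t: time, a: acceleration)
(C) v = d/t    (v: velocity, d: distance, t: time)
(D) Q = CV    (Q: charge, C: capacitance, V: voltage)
(A) v = dt

The equation (A) v = dt is dimensionally incorrect.

LHS (v): [L T^-1]
RHS (dt): [L T] ✗

The dimensions do not match. The other three equations balance.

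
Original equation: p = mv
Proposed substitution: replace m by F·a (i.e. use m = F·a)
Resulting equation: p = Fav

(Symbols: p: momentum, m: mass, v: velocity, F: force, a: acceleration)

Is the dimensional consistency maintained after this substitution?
No

[m] = [M] and [F·a] = [L^2 M T^-4]. These differ, so the substitution replaces a quantity by one of different dimensions and the result p = Fav has LHS [L M T^-1] vs RHS [L^3 M T^-5] — inconsistent.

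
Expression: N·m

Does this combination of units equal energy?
Yes

The expression N·m has dimensions [L^2 M T^-2], which is exactly energy [L^2 M T^-2].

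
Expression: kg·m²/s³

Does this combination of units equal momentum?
No

The expression kg·m²/s³ has dimensions [L^2 M T^-3], but momentum has dimensions [L M T^-1].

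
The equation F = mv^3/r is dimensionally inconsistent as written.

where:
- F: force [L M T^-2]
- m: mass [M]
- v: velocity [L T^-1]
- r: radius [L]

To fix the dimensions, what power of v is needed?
The exponent of v should be 2: F = mv^2/r

The LHS F has dimensions [L M T^-2]; v has dimensions [L T^-1].
As written, the RHS mv^3/r (exponent 3 on v) has dimensions [L^2 M T^-3], which does not match.
With exponent 2, the RHS mv^2/r has dimensions [L M T^-2], matching the LHS.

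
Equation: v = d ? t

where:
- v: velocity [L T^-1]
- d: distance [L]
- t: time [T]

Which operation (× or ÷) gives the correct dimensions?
division (÷): v = d ÷ t

v [L T^-1]; d [L]; t [T].
d × t → [L T] ✗
d ÷ t → [L T^-1] ✓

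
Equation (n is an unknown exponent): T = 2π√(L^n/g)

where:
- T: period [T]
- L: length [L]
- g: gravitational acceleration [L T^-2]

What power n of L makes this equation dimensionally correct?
n = 1

T has dimensions [T]; L has dimensions [L].
With n = 1: 2π√(L^1/g) has dimensions [T], matching the LHS ✓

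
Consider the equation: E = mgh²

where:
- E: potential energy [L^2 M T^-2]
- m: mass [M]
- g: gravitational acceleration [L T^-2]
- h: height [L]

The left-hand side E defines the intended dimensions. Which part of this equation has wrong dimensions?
The right-hand side term mgh²

E has dimensions [L^2 M T^-2], but mgh² has dimensions [L^3 M T^-2], so the term mgh² is dimensionally wrong for E.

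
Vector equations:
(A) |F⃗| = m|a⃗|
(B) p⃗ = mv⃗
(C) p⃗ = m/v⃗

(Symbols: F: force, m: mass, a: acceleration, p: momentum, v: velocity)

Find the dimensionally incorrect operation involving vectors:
(C) p⃗ = m/v⃗

(A) |F⃗| = m|a⃗|: LHS [L M T^-2], RHS [L M T^-2] ✓ — magnitudes of vectors are scalars
(B) p⃗ = mv⃗: LHS [L M T^-1], RHS [L M T^-1] ✓ — mass (scalar) times velocity (vector)
(C) p⃗ = m/v⃗: LHS [L M T^-1], RHS [L^-1 M T] ✗ — momentum is mass times velocity; should be mv⃗ (and division by a vector is undefined)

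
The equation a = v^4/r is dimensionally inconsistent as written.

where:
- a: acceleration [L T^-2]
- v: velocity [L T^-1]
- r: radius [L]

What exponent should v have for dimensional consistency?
The exponent of v should be 2: a = v^2/r

The LHS a has dimensions [L T^-2]; v has dimensions [L T^-1].
As written, the RHS v^4/r (exponent 4 on v) has dimensions [L^3 T^-4], which does not match.
With exponent 2, the RHS v^2/r has dimensions [L T^-2], matching the LHS.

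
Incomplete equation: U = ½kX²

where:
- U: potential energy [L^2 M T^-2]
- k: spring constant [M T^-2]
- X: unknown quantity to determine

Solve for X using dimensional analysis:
X = x (displacement), dimensions [L]

U has dimensions [L^2 M T^-2]; the rest of the RHS (½k) has dimensions [M T^-2].
So X² must have dimensions [L^2], i.e. X has dimensions [L] — X = x (displacement).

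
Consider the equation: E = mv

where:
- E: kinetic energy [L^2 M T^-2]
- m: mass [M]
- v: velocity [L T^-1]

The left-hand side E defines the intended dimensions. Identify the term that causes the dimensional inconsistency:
The right-hand side term mv

E has dimensions [L^2 M T^-2], but mv has dimensions [L M T^-1], so the term mv is dimensionally wrong for E.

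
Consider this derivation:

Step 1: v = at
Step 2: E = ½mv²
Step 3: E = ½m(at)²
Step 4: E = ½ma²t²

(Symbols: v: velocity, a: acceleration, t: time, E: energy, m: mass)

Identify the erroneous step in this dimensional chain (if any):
No step introduces an error — all steps are dimensionally consistent.

Step 1: v = at → LHS [L T^-1], RHS [L T^-1] ✓
Step 2: E = ½mv² → LHS [L^2 M T^-2], RHS [L^2 M T^-2] ✓
Step 3: E = ½m(at)² → LHS [L^2 M T^-2], RHS [L^2 M T^-2] ✓
Step 4: E = ½ma²t² → LHS [L^2 M T^-2], RHS [L^2 M T^-2] ✓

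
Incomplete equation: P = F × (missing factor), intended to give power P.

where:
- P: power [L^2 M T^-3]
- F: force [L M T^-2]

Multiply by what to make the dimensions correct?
v (velocity), dimensions [L T^-1]

P has dimensions [L^2 M T^-3] and F has dimensions [L M T^-2].
The missing factor must have dimensions [L^2 M T^-3] / [L M T^-2] = [L T^-1], i.e. velocity (v).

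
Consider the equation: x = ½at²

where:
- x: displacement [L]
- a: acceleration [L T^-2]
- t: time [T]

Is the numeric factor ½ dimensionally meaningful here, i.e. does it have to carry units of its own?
No

x has dimensions [L] and at² already has dimensions [L], so the equation balances without ½ contributing any dimensions. ½ is a pure (dimensionless) number; changing or removing it would not affect dimensional consistency.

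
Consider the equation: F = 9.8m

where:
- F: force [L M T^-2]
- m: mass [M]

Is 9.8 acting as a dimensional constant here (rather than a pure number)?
Yes

F has dimensions [L M T^-2], while m alone has dimensions [M]. For the equation to balance, the factor 9.8 must carry dimensions [L T^-2] — it is a dimensional constant (a numerical value of a physical quantity with its units suppressed), not a pure number.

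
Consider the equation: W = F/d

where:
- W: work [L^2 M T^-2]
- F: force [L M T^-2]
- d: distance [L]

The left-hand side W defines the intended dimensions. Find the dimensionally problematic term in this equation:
The right-hand side term F/d

W has dimensions [L^2 M T^-2], but F/d has dimensions [M T^-2], so the term F/d is dimensionally wrong for W.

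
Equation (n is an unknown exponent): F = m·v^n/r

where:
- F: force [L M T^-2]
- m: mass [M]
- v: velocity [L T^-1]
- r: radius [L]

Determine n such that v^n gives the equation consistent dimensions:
n = 2

F has dimensions [L M T^-2]; v has dimensions [L T^-1].
The rest of the RHS has dimensions [L^-1 M], so v^n must supply [L^2 T^-2].
With n = 2: m·v^2/r has dimensions [L M T^-2], matching the LHS ✓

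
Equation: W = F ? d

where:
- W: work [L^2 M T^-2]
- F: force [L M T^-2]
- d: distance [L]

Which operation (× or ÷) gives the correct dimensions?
multiplication (×): W = F × d

W [L^2 M T^-2]; F [L M T^-2]; d [L].
F × d → [L^2 M T^-2] ✓
F ÷ d → [M T^-2] ✗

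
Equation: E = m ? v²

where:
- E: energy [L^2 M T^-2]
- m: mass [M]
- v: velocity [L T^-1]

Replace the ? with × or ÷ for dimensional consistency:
multiplication (×): E = m × v²

E [L^2 M T^-2]; m [M]; v² [L^2 T^-2].
m × v² → [L^2 M T^-2] ✓
m ÷ v² → [L^-2 M T^2] ✗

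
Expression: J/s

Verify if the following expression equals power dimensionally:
Yes

The expression J/s has dimensions [L^2 M T^-3], which is exactly power [L^2 M T^-3].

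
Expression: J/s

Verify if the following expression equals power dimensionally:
Yes

The expression J/s has dimensions [L^2 M T^-3], which is exactly power [L^2 M T^-3].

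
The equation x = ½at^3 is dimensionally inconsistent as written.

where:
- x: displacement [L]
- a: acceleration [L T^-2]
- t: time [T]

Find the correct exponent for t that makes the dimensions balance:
The exponent of t should be 2: x = ½at^2

The LHS x has dimensions [L]; t has dimensions [T].
As written, the RHS ½at^3 (exponent 3 on t) has dimensions [L T], which does not match.
With exponent 2, the RHS ½at^2 has dimensions [L], matching the LHS.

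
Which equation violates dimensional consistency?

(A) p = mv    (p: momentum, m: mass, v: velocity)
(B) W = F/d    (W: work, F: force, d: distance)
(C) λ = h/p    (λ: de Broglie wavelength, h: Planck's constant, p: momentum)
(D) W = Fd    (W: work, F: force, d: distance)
(B) W = F/d

The equation (B) W = F/d is dimensionally incorrect.

LHS (W): [L^2 M T^-2]
RHS (F/d): [M T^-2] ✗

The dimensions do not match. The other three equations balance.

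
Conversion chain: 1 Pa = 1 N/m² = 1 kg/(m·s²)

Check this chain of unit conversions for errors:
The chain is correct (no errors).

Correct: Pascal is Newton per square meter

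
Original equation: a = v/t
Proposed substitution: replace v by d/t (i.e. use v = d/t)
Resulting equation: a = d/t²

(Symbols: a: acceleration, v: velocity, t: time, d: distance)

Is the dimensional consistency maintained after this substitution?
Yes

[v] = [L T^-1] and [d/t] = [L T^-1]. These match, so the substitution replaces a quantity by one of the same dimensions and the result a = d/t² has LHS [L T^-2] vs RHS [L T^-2] — still consistent.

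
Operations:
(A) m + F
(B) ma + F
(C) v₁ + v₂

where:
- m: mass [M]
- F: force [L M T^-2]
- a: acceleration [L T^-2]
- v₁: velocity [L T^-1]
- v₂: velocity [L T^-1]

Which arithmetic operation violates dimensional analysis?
(A) m + F

(A) m + F: m [M] and F [L M T^-2] — different dimensions cannot be added/subtracted ✗
(B) ma + F: ma [L M T^-2] and F [L M T^-2] — same dimensions ✓
(C) v₁ + v₂: v₁ [L T^-1] and v₂ [L T^-1] — same dimensions ✓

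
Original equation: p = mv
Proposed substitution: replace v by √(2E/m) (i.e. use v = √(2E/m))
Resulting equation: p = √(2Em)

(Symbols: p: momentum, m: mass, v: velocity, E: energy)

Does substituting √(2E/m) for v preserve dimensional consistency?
Yes

[v] = [L T^-1] and [√(2E/m)] = [L T^-1]. These match, so the substitution replaces a quantity by one of the same dimensions and the result p = √(2Em) has LHS [L M T^-1] vs RHS [L M T^-1] — still consistent.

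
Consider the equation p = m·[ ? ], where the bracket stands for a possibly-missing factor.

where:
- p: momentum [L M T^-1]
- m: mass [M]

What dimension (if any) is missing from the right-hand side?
[L T^-1] — velocity (e.g. v)

p has dimensions [L M T^-1]; m has dimensions [M].
The bracketed factor must supply [L M T^-1] / [M] = [L T^-1].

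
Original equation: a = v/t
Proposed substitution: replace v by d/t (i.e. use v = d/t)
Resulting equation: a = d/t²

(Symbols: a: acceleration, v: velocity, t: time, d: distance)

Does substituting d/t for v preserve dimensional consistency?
Yes

[v] = [L T^-1] and [d/t] = [L T^-1]. These match, so the substitution replaces a quantity by one of the same dimensions and the result a = d/t² has LHS [L T^-2] vs RHS [L T^-2] — still consistent.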